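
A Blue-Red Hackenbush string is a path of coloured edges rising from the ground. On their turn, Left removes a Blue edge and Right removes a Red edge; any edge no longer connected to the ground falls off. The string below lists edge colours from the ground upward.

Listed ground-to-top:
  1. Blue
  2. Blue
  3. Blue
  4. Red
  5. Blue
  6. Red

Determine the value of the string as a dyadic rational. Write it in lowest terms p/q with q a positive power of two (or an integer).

1 of 6 · B · max L 0 · min R +∞ = 1
2 of 6 · BB · max L 1 · min R +∞ = 2
3 of 6 · BBB · max L 2 · min R +∞ = 3
4 of 6 · BBBR · max L 2 · min R 3 = 5/2
5 of 6 · BBBRB · max L 5/2 · min R 3 = 11/4
6 of 6 · BBBRBR · max L 5/2 · min R 11/4 = 21/8

21/8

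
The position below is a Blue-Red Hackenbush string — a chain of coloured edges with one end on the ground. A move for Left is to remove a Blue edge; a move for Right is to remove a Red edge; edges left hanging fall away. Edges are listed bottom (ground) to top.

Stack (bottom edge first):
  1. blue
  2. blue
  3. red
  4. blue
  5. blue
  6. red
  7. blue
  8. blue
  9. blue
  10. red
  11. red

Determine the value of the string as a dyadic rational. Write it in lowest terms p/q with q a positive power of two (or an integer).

953/512

b: Left { 0 }, Right { none } -> simplest 1
bb: Left { 0,1 }, Right { none } -> simplest 2
bbr: Left { 0,1 }, Right { 2 } -> simplest 3/2
bbrb: Left { 0,1,3/2 }, Right { 2 } -> simplest 7/4
bbrbb: Left { 0,1,3/2,7/4 }, Right { 2 } -> simplest 15/8
bbrbbr: Left { 0,1,3/2,7/4 }, Right { 15/8,2 } -> simplest 29/16
bbrbbrb: Left { 0,1,3/2,7/4,29/16 }, Right { 15/8,2 } -> simplest 59/32
bbrbbrbb: Left { 0,1,3/2,7/4,29/16,59/32 }, Right { 15/8,2 } -> simplest 119/64
bbrbbrbbb: Left { 0,1,3/2,7/4,29/16,59/32,119/64 }, Right { 15/8,2 } -> simplest 239/128
bbrbbrbbbr: Left { 0,1,3/2,7/4,29/16,59/32,119/64 }, Right { 239/128,15/8,2 } -> simplest 477/256
bbrbbrbbbrr: Left { 0,1,3/2,7/4,29/16,59/32,119/64 }, Right { 477/256,239/128,15/8,2 } -> simplest 953/512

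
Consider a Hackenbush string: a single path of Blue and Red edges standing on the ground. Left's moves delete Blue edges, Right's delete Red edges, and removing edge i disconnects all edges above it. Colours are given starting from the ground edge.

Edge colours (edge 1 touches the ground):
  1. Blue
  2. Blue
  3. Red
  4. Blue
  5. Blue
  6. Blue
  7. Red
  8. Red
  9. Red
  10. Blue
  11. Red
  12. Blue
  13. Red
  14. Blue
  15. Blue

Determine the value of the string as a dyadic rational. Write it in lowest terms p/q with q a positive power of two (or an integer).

15447/8192

Build g(s[:k]) for k = 1..15, string s = Blue Blue Red Blue Blue Blue Red Red Red Blue Red Blue Red Blue Blue.
edge 1 of 15 (Blue): { 0 | · } gives 1
edge 2 of 15 (Blue): { 0; 1 | · } gives 2
edge 3 of 15 (Red): { 0; 1 | 2 } gives 3/2
edge 4 of 15 (Blue): { 0; 1; 3/2 | 2 } gives 7/4
edge 5 of 15 (Blue): { 0; 1; 3/2; 7/4 | 2 } gives 15/8
edge 6 of 15 (Blue): { 0; 1; 3/2; 7/4; 15/8 | 2 } gives 31/16
edge 7 of 15 (Red): { 0; 1; 3/2; 7/4; 15/8 | 31/16; 2 } gives 61/32
edge 8 of 15 (Red): { 0; 1; 3/2; 7/4; 15/8 | 61/32; 31/16; 2 } gives 121/64
edge 9 of 15 (Red): { 0; 1; 3/2; 7/4; 15/8 | 121/64; 61/32; 31/16; 2 } gives 241/128
edge 10 of 15 (Blue): { 0; 1; 3/2; 7/4; 15/8; 241/128 | 121/64; 61/32; 31/16; 2 } gives 483/256
edge 11 of 15 (Red): { 0; 1; 3/2; 7/4; 15/8; 241/128 | 483/256; 121/64; 61/32; 31/16; 2 } gives 965/512
edge 12 of 15 (Blue): { 0; 1; 3/2; 7/4; 15/8; 241/128; 965/512 | 483/256; 121/64; 61/32; 31/16; 2 } gives 1931/1024
edge 13 of 15 (Red): { 0; 1; 3/2; 7/4; 15/8; 241/128; 965/512 | 1931/1024; 483/256; 121/64; 61/32; 31/16; 2 } gives 3861/2048
edge 14 of 15 (Blue): { 0; 1; 3/2; 7/4; 15/8; 241/128; 965/512; 3861/2048 | 1931/1024; 483/256; 121/64; 61/32; 31/16; 2 } gives 7723/4096
edge 15 of 15 (Blue): { 0; 1; 3/2; 7/4; 15/8; 241/128; 965/512; 3861/2048; 7723/4096 | 1931/1024; 483/256; 121/64; 61/32; 31/16; 2 } gives 15447/8192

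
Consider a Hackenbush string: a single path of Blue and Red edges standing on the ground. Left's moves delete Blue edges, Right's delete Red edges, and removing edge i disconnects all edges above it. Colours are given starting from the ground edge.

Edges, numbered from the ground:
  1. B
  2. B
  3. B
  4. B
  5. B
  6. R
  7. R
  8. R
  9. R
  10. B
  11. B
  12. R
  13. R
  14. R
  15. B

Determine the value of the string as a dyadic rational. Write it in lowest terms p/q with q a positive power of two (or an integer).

Prefix values for B B B B B R R R R B B R R R B via {L|R} + simplicity:
g_1 [B]  L=[0]  R=[—]  → 1
g_2 [BB]  L=[0,1]  R=[—]  → 2
g_3 [BBB]  L=[0,1,2]  R=[—]  → 3
g_4 [BBBB]  L=[0,1,2,3]  R=[—]  → 4
g_5 [BBBBB]  L=[0,1,2,3,4]  R=[—]  → 5
g_6 [BBBBBR]  L=[0,1,2,3,4]  R=[5]  → 9/2
g_7 [BBBBBRR]  L=[0,1,2,3,4]  R=[9/2,5]  → 17/4
g_8 [BBBBBRRR]  L=[0,1,2,3,4]  R=[17/4,9/2,5]  → 33/8
g_9 [BBBBBRRRR]  L=[0,1,2,3,4]  R=[33/8,17/4,9/2,5]  → 65/16
g_10 [BBBBBRRRRB]  L=[0,1,2,3,4,65/16]  R=[33/8,17/4,9/2,5]  → 131/32
g_11 [BBBBBRRRRBB]  L=[0,1,2,3,4,65/16,131/32]  R=[33/8,17/4,9/2,5]  → 263/64
g_12 [BBBBBRRRRBBR]  L=[0,1,2,3,4,65/16,131/32]  R=[263/64,33/8,17/4,9/2,5]  → 525/128
g_13 [BBBBBRRRRBBRR]  L=[0,1,2,3,4,65/16,131/32]  R=[525/128,263/64,33/8,17/4,9/2,5]  → 1049/256
g_14 [BBBBBRRRRBBRRR]  L=[0,1,2,3,4,65/16,131/32]  R=[1049/256,525/128,263/64,33/8,17/4,9/2,5]  → 2097/512
g_15 [BBBBBRRRRBBRRRB]  L=[0,1,2,3,4,65/16,131/32,2097/512]  R=[1049/256,525/128,263/64,33/8,17/4,9/2,5]  → 4195/1024

4195/1024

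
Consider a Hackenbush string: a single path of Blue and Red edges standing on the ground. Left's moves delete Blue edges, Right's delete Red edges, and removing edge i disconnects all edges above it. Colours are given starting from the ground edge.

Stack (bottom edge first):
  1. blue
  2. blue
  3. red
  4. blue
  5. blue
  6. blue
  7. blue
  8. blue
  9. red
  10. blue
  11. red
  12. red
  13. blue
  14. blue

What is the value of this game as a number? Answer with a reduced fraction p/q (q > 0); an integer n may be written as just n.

8103/4096

G(b) = { 0 |  } -> 1
G(bb) = { 0; 1 |  } -> 2
G(bbr) = { 0; 1 | 2 } -> 3/2
G(bbrb) = { 0; 1; 3/2 | 2 } -> 7/4
G(bbrbb) = { 0; 1; 3/2; 7/4 | 2 } -> 15/8
G(bbrbbb) = { 0; 1; 3/2; 7/4; 15/8 | 2 } -> 31/16
G(bbrbbbb) = { 0; 1; 3/2; 7/4; 15/8; 31/16 | 2 } -> 63/32
G(bbrbbbbb) = { 0; 1; 3/2; 7/4; 15/8; 31/16; 63/32 | 2 } -> 127/64
G(bbrbbbbbr) = { 0; 1; 3/2; 7/4; 15/8; 31/16; 63/32 | 127/64; 2 } -> 253/128
G(bbrbbbbbrb) = { 0; 1; 3/2; 7/4; 15/8; 31/16; 63/32; 253/128 | 127/64; 2 } -> 507/256
G(bbrbbbbbrbr) = { 0; 1; 3/2; 7/4; 15/8; 31/16; 63/32; 253/128 | 507/256; 127/64; 2 } -> 1013/512
G(bbrbbbbbrbrr) = { 0; 1; 3/2; 7/4; 15/8; 31/16; 63/32; 253/128 | 1013/512; 507/256; 127/64; 2 } -> 2025/1024
G(bbrbbbbbrbrrb) = { 0; 1; 3/2; 7/4; 15/8; 31/16; 63/32; 253/128; 2025/1024 | 1013/512; 507/256; 127/64; 2 } -> 4051/2048
G(bbrbbbbbrbrrbb) = { 0; 1; 3/2; 7/4; 15/8; 31/16; 63/32; 253/128; 2025/1024; 4051/2048 | 1013/512; 507/256; 127/64; 2 } -> 8103/4096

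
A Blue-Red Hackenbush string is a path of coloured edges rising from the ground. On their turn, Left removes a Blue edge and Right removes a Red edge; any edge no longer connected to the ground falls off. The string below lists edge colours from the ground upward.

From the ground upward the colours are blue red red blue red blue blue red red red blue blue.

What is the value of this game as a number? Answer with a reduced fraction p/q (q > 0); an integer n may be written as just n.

Build g(s[:k]) for k = 1..12, string s = blue red red blue red blue blue red red red blue blue.
b: Left { 0 }, Right { none } => simplest 1
br: Left { 0 }, Right { 1 } => simplest 1/2
brr: Left { 0 }, Right { 1/2, 1 } => simplest 1/4
brrb: Left { 0, 1/4 }, Right { 1/2, 1 } => simplest 3/8
brrbr: Left { 0, 1/4 }, Right { 3/8, 1/2, 1 } => simplest 5/16
brrbrb: Left { 0, 1/4, 5/16 }, Right { 3/8, 1/2, 1 } => simplest 11/32
brrbrbb: Left { 0, 1/4, 5/16, 11/32 }, Right { 3/8, 1/2, 1 } => simplest 23/64
brrbrbbr: Left { 0, 1/4, 5/16, 11/32 }, Right { 23/64, 3/8, 1/2, 1 } => simplest 45/128
brrbrbbrr: Left { 0, 1/4, 5/16, 11/32 }, Right { 45/128, 23/64, 3/8, 1/2, 1 } => simplest 89/256
brrbrbbrrr: Left { 0, 1/4, 5/16, 11/32 }, Right { 89/256, 45/128, 23/64, 3/8, 1/2, 1 } => simplest 177/512
brrbrbbrrrb: Left { 0, 1/4, 5/16, 11/32, 177/512 }, Right { 89/256, 45/128, 23/64, 3/8, 1/2, 1 } => simplest 355/1024
brrbrbbrrrbb: Left { 0, 1/4, 5/16, 11/32, 177/512, 355/1024 }, Right { 89/256, 45/128, 23/64, 3/8, 1/2, 1 } => simplest 711/2048

711/2048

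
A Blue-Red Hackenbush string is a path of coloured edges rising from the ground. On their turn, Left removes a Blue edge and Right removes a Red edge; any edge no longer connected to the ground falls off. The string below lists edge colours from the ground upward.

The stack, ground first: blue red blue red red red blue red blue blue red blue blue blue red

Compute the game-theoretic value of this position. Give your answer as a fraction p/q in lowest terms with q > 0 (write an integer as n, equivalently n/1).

8925/16384

Recurse on prefixes of the 15-edge string blue red blue red red red blue red blue blue red blue blue blue red:
1 of 15 · b · max L 0 · min R +∞ => 1
2 of 15 · br · max L 0 · min R 1 => 1/2
3 of 15 · brb · max L 1/2 · min R 1 => 3/4
4 of 15 · brbr · max L 1/2 · min R 3/4 => 5/8
5 of 15 · brbrr · max L 1/2 · min R 5/8 => 9/16
6 of 15 · brbrrr · max L 1/2 · min R 9/16 => 17/32
7 of 15 · brbrrrb · max L 17/32 · min R 9/16 => 35/64
8 of 15 · brbrrrbr · max L 17/32 · min R 35/64 => 69/128
9 of 15 · brbrrrbrb · max L 69/128 · min R 35/64 => 139/256
10 of 15 · brbrrrbrbb · max L 139/256 · min R 35/64 => 279/512
11 of 15 · brbrrrbrbbr · max L 139/256 · min R 279/512 => 557/1024
12 of 15 · brbrrrbrbbrb · max L 557/1024 · min R 279/512 => 1115/2048
13 of 15 · brbrrrbrbbrbb · max L 1115/2048 · min R 279/512 => 2231/4096
14 of 15 · brbrrrbrbbrbbb · max L 2231/4096 · min R 279/512 => 4463/8192
15 of 15 · brbrrrbrbbrbbbr · max L 2231/4096 · min R 4463/8192 => 8925/16384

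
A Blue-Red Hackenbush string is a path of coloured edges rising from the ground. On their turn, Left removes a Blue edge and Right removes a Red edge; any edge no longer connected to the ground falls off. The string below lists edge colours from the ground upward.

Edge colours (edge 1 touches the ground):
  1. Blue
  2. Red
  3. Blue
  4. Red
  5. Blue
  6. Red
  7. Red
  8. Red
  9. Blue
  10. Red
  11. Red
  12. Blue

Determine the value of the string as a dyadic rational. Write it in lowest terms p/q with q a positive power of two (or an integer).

B: Left { 0 }, Right { (no moves) } ⇒ simplest 1
BR: Left { 0 }, Right { 1 } ⇒ simplest 1/2
BRB: Left { 0, 1/2 }, Right { 1 } ⇒ simplest 3/4
BRBR: Left { 0, 1/2 }, Right { 3/4, 1 } ⇒ simplest 5/8
BRBRB: Left { 0, 1/2, 5/8 }, Right { 3/4, 1 } ⇒ simplest 11/16
BRBRBR: Left { 0, 1/2, 5/8 }, Right { 11/16, 3/4, 1 } ⇒ simplest 21/32
BRBRBRR: Left { 0, 1/2, 5/8 }, Right { 21/32, 11/16, 3/4, 1 } ⇒ simplest 41/64
BRBRBRRR: Left { 0, 1/2, 5/8 }, Right { 41/64, 21/32, 11/16, 3/4, 1 } ⇒ simplest 81/128
BRBRBRRRB: Left { 0, 1/2, 5/8, 81/128 }, Right { 41/64, 21/32, 11/16, 3/4, 1 } ⇒ simplest 163/256
BRBRBRRRBR: Left { 0, 1/2, 5/8, 81/128 }, Right { 163/256, 41/64, 21/32, 11/16, 3/4, 1 } ⇒ simplest 325/512
BRBRBRRRBRR: Left { 0, 1/2, 5/8, 81/128 }, Right { 325/512, 163/256, 41/64, 21/32, 11/16, 3/4, 1 } ⇒ simplest 649/1024
BRBRBRRRBRRB: Left { 0, 1/2, 5/8, 81/128, 649/1024 }, Right { 325/512, 163/256, 41/64, 21/32, 11/16, 3/4, 1 } ⇒ simplest 1299/2048

1299/2048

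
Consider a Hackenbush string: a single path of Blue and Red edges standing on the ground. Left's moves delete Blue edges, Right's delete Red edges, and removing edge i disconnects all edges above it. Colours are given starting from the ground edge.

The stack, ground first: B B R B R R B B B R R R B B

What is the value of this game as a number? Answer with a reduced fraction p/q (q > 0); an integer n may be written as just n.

g(B) = { 0 | — } => 1
g(BB) = { 0, 1 | — } => 2
g(BBR) = { 0, 1 | 2 } => 3/2
g(BBRB) = { 0, 1, 3/2 | 2 } => 7/4
g(BBRBR) = { 0, 1, 3/2 | 7/4, 2 } => 13/8
g(BBRBRR) = { 0, 1, 3/2 | 13/8, 7/4, 2 } => 25/16
g(BBRBRRB) = { 0, 1, 3/2, 25/16 | 13/8, 7/4, 2 } => 51/32
g(BBRBRRBB) = { 0, 1, 3/2, 25/16, 51/32 | 13/8, 7/4, 2 } => 103/64
g(BBRBRRBBB) = { 0, 1, 3/2, 25/16, 51/32, 103/64 | 13/8, 7/4, 2 } => 207/128
g(BBRBRRBBBR) = { 0, 1, 3/2, 25/16, 51/32, 103/64 | 207/128, 13/8, 7/4, 2 } => 413/256
g(BBRBRRBBBRR) = { 0, 1, 3/2, 25/16, 51/32, 103/64 | 413/256, 207/128, 13/8, 7/4, 2 } => 825/512
g(BBRBRRBBBRRR) = { 0, 1, 3/2, 25/16, 51/32, 103/64 | 825/512, 413/256, 207/128, 13/8, 7/4, 2 } => 1649/1024
g(BBRBRRBBBRRRB) = { 0, 1, 3/2, 25/16, 51/32, 103/64, 1649/1024 | 825/512, 413/256, 207/128, 13/8, 7/4, 2 } => 3299/2048
g(BBRBRRBBBRRRBB) = { 0, 1, 3/2, 25/16, 51/32, 103/64, 1649/1024, 3299/2048 | 825/512, 413/256, 207/128, 13/8, 7/4, 2 } => 6599/4096

6599/4096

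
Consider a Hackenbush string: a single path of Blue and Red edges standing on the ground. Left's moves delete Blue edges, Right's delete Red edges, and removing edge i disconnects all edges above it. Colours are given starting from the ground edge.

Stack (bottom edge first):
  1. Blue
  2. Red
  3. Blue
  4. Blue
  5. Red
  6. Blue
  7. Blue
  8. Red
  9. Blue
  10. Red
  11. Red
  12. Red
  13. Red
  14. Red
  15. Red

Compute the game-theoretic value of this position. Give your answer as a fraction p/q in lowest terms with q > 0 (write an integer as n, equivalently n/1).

edge 1 of 15 (Blue): { 0 | (no moves) } — 1
edge 2 of 15 (Red): { 0 | 1 } — 1/2
edge 3 of 15 (Blue): { 0, 1/2 | 1 } — 3/4
edge 4 of 15 (Blue): { 0, 1/2, 3/4 | 1 } — 7/8
edge 5 of 15 (Red): { 0, 1/2, 3/4 | 7/8, 1 } — 13/16
edge 6 of 15 (Blue): { 0, 1/2, 3/4, 13/16 | 7/8, 1 } — 27/32
edge 7 of 15 (Blue): { 0, 1/2, 3/4, 13/16, 27/32 | 7/8, 1 } — 55/64
edge 8 of 15 (Red): { 0, 1/2, 3/4, 13/16, 27/32 | 55/64, 7/8, 1 } — 109/128
edge 9 of 15 (Blue): { 0, 1/2, 3/4, 13/16, 27/32, 109/128 | 55/64, 7/8, 1 } — 219/256
edge 10 of 15 (Red): { 0, 1/2, 3/4, 13/16, 27/32, 109/128 | 219/256, 55/64, 7/8, 1 } — 437/512
edge 11 of 15 (Red): { 0, 1/2, 3/4, 13/16, 27/32, 109/128 | 437/512, 219/256, 55/64, 7/8, 1 } — 873/1024
edge 12 of 15 (Red): { 0, 1/2, 3/4, 13/16, 27/32, 109/128 | 873/1024, 437/512, 219/256, 55/64, 7/8, 1 } — 1745/2048
edge 13 of 15 (Red): { 0, 1/2, 3/4, 13/16, 27/32, 109/128 | 1745/2048, 873/1024, 437/512, 219/256, 55/64, 7/8, 1 } — 3489/4096
edge 14 of 15 (Red): { 0, 1/2, 3/4, 13/16, 27/32, 109/128 | 3489/4096, 1745/2048, 873/1024, 437/512, 219/256, 55/64, 7/8, 1 } — 6977/8192
edge 15 of 15 (Red): { 0, 1/2, 3/4, 13/16, 27/32, 109/128 | 6977/8192, 3489/4096, 1745/2048, 873/1024, 437/512, 219/256, 55/64, 7/8, 1 } — 13953/16384

13953/16384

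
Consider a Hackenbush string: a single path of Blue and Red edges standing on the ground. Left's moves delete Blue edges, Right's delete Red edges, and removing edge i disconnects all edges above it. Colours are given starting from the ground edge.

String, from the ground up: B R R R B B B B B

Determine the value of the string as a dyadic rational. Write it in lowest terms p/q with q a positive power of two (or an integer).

63/256

Prefix values for B R R R B B B B B via {L|R} + simplicity:
edge 1 of 9 (B): { 0 | (no moves) } = 1
edge 2 of 9 (R): { 0 | 1 } = 1/2
edge 3 of 9 (R): { 0 | 1/2,1 } = 1/4
edge 4 of 9 (R): { 0 | 1/4,1/2,1 } = 1/8
edge 5 of 9 (B): { 0,1/8 | 1/4,1/2,1 } = 3/16
edge 6 of 9 (B): { 0,1/8,3/16 | 1/4,1/2,1 } = 7/32
edge 7 of 9 (B): { 0,1/8,3/16,7/32 | 1/4,1/2,1 } = 15/64
edge 8 of 9 (B): { 0,1/8,3/16,7/32,15/64 | 1/4,1/2,1 } = 31/128
edge 9 of 9 (B): { 0,1/8,3/16,7/32,15/64,31/128 | 1/4,1/2,1 } = 63/256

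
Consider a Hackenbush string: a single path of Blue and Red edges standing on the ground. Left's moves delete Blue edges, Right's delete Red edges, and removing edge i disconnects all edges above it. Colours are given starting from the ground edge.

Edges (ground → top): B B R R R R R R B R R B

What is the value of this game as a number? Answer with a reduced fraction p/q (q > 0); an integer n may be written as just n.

edge 1 of 12 (B): { 0 |  } ⇒ 1
edge 2 of 12 (B): { 0,1 |  } ⇒ 2
edge 3 of 12 (R): { 0,1 | 2 } ⇒ 3/2
edge 4 of 12 (R): { 0,1 | 3/2,2 } ⇒ 5/4
edge 5 of 12 (R): { 0,1 | 5/4,3/2,2 } ⇒ 9/8
edge 6 of 12 (R): { 0,1 | 9/8,5/4,3/2,2 } ⇒ 17/16
edge 7 of 12 (R): { 0,1 | 17/16,9/8,5/4,3/2,2 } ⇒ 33/32
edge 8 of 12 (R): { 0,1 | 33/32,17/16,9/8,5/4,3/2,2 } ⇒ 65/64
edge 9 of 12 (B): { 0,1,65/64 | 33/32,17/16,9/8,5/4,3/2,2 } ⇒ 131/128
edge 10 of 12 (R): { 0,1,65/64 | 131/128,33/32,17/16,9/8,5/4,3/2,2 } ⇒ 261/256
edge 11 of 12 (R): { 0,1,65/64 | 261/256,131/128,33/32,17/16,9/8,5/4,3/2,2 } ⇒ 521/512
edge 12 of 12 (B): { 0,1,65/64,521/512 | 261/256,131/128,33/32,17/16,9/8,5/4,3/2,2 } ⇒ 1043/1024

1043/1024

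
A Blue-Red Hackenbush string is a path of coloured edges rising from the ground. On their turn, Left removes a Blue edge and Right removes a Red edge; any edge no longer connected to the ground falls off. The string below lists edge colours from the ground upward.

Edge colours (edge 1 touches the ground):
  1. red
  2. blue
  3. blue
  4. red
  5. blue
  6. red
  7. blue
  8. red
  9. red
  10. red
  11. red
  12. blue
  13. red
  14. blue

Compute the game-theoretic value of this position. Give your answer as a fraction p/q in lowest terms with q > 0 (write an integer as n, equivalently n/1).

val_1 [r]  L=[]  R=[0]  ⇒ -1
val_2 [rb]  L=[-1]  R=[0]  ⇒ -1/2
val_3 [rbb]  L=[-1, -1/2]  R=[0]  ⇒ -1/4
val_4 [rbbr]  L=[-1, -1/2]  R=[-1/4, 0]  ⇒ -3/8
val_5 [rbbrb]  L=[-1, -1/2, -3/8]  R=[-1/4, 0]  ⇒ -5/16
val_6 [rbbrbr]  L=[-1, -1/2, -3/8]  R=[-5/16, -1/4, 0]  ⇒ -11/32
val_7 [rbbrbrb]  L=[-1, -1/2, -3/8, -11/32]  R=[-5/16, -1/4, 0]  ⇒ -21/64
val_8 [rbbrbrbr]  L=[-1, -1/2, -3/8, -11/32]  R=[-21/64, -5/16, -1/4, 0]  ⇒ -43/128
val_9 [rbbrbrbrr]  L=[-1, -1/2, -3/8, -11/32]  R=[-43/128, -21/64, -5/16, -1/4, 0]  ⇒ -87/256
val_10 [rbbrbrbrrr]  L=[-1, -1/2, -3/8, -11/32]  R=[-87/256, -43/128, -21/64, -5/16, -1/4, 0]  ⇒ -175/512
val_11 [rbbrbrbrrrr]  L=[-1, -1/2, -3/8, -11/32]  R=[-175/512, -87/256, -43/128, -21/64, -5/16, -1/4, 0]  ⇒ -351/1024
val_12 [rbbrbrbrrrrb]  L=[-1, -1/2, -3/8, -11/32, -351/1024]  R=[-175/512, -87/256, -43/128, -21/64, -5/16, -1/4, 0]  ⇒ -701/2048
val_13 [rbbrbrbrrrrbr]  L=[-1, -1/2, -3/8, -11/32, -351/1024]  R=[-701/2048, -175/512, -87/256, -43/128, -21/64, -5/16, -1/4, 0]  ⇒ -1403/4096
val_14 [rbbrbrbrrrrbrb]  L=[-1, -1/2, -3/8, -11/32, -351/1024, -1403/4096]  R=[-701/2048, -175/512, -87/256, -43/128, -21/64, -5/16, -1/4, 0]  ⇒ -2805/8192

-2805/8192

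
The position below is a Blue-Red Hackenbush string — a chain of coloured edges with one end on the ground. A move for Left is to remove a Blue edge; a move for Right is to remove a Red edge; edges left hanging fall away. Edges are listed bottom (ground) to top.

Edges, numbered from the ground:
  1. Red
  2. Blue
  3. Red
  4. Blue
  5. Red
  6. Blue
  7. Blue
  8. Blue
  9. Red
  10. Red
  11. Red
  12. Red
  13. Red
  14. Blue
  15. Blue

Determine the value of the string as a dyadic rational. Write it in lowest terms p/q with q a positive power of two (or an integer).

g(R) = { — | 0 } gives -1
g(RB) = { -1 | 0 } gives -1/2
g(RBR) = { -1 | -1/2, 0 } gives -3/4
g(RBRB) = { -1, -3/4 | -1/2, 0 } gives -5/8
g(RBRBR) = { -1, -3/4 | -5/8, -1/2, 0 } gives -11/16
g(RBRBRB) = { -1, -3/4, -11/16 | -5/8, -1/2, 0 } gives -21/32
g(RBRBRBB) = { -1, -3/4, -11/16, -21/32 | -5/8, -1/2, 0 } gives -41/64
g(RBRBRBBB) = { -1, -3/4, -11/16, -21/32, -41/64 | -5/8, -1/2, 0 } gives -81/128
g(RBRBRBBBR) = { -1, -3/4, -11/16, -21/32, -41/64 | -81/128, -5/8, -1/2, 0 } gives -163/256
g(RBRBRBBBRR) = { -1, -3/4, -11/16, -21/32, -41/64 | -163/256, -81/128, -5/8, -1/2, 0 } gives -327/512
g(RBRBRBBBRRR) = { -1, -3/4, -11/16, -21/32, -41/64 | -327/512, -163/256, -81/128, -5/8, -1/2, 0 } gives -655/1024
g(RBRBRBBBRRRR) = { -1, -3/4, -11/16, -21/32, -41/64 | -655/1024, -327/512, -163/256, -81/128, -5/8, -1/2, 0 } gives -1311/2048
g(RBRBRBBBRRRRR) = { -1, -3/4, -11/16, -21/32, -41/64 | -1311/2048, -655/1024, -327/512, -163/256, -81/128, -5/8, -1/2, 0 } gives -2623/4096
g(RBRBRBBBRRRRRB) = { -1, -3/4, -11/16, -21/32, -41/64, -2623/4096 | -1311/2048, -655/1024, -327/512, -163/256, -81/128, -5/8, -1/2, 0 } gives -5245/8192
g(RBRBRBBBRRRRRBB) = { -1, -3/4, -11/16, -21/32, -41/64, -2623/4096, -5245/8192 | -1311/2048, -655/1024, -327/512, -163/256, -81/128, -5/8, -1/2, 0 } gives -10489/16384

-10489/16384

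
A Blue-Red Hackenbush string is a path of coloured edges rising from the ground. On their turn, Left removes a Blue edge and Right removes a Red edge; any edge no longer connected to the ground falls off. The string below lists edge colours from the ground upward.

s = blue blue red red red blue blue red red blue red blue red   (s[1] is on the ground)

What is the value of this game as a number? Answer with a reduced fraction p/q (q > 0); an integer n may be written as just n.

2453/2048

Prefix values for blue blue red red red blue blue red red blue red blue red via {L|R} + simplicity:
g_1 [b]  L=[0]  R=[]  => 1
g_2 [bb]  L=[0, 1]  R=[]  => 2
g_3 [bbr]  L=[0, 1]  R=[2]  => 3/2
g_4 [bbrr]  L=[0, 1]  R=[3/2, 2]  => 5/4
g_5 [bbrrr]  L=[0, 1]  R=[5/4, 3/2, 2]  => 9/8
g_6 [bbrrrb]  L=[0, 1, 9/8]  R=[5/4, 3/2, 2]  => 19/16
g_7 [bbrrrbb]  L=[0, 1, 9/8, 19/16]  R=[5/4, 3/2, 2]  => 39/32
g_8 [bbrrrbbr]  L=[0, 1, 9/8, 19/16]  R=[39/32, 5/4, 3/2, 2]  => 77/64
g_9 [bbrrrbbrr]  L=[0, 1, 9/8, 19/16]  R=[77/64, 39/32, 5/4, 3/2, 2]  => 153/128
g_10 [bbrrrbbrrb]  L=[0, 1, 9/8, 19/16, 153/128]  R=[77/64, 39/32, 5/4, 3/2, 2]  => 307/256
g_11 [bbrrrbbrrbr]  L=[0, 1, 9/8, 19/16, 153/128]  R=[307/256, 77/64, 39/32, 5/4, 3/2, 2]  => 613/512
g_12 [bbrrrbbrrbrb]  L=[0, 1, 9/8, 19/16, 153/128, 613/512]  R=[307/256, 77/64, 39/32, 5/4, 3/2, 2]  => 1227/1024
g_13 [bbrrrbbrrbrbr]  L=[0, 1, 9/8, 19/16, 153/128, 613/512]  R=[1227/1024, 307/256, 77/64, 39/32, 5/4, 3/2, 2]  => 2453/2048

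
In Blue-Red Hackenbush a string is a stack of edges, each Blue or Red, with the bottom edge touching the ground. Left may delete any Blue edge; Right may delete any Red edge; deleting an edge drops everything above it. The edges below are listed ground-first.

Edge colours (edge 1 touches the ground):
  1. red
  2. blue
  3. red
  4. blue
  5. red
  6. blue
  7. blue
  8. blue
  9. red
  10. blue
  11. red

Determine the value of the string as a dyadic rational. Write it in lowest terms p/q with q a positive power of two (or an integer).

Build value(s[:k]) for k = 1..11, string s = red blue red blue red blue blue blue red blue red.
1 of 11 · r · max L −∞ · min R 0 → -1
2 of 11 · rb · max L -1 · min R 0 → -1/2
3 of 11 · rbr · max L -1 · min R -1/2 → -3/4
4 of 11 · rbrb · max L -3/4 · min R -1/2 → -5/8
5 of 11 · rbrbr · max L -3/4 · min R -5/8 → -11/16
6 of 11 · rbrbrb · max L -11/16 · min R -5/8 → -21/32
7 of 11 · rbrbrbb · max L -21/32 · min R -5/8 → -41/64
8 of 11 · rbrbrbbb · max L -41/64 · min R -5/8 → -81/128
9 of 11 · rbrbrbbbr · max L -41/64 · min R -81/128 → -163/256
10 of 11 · rbrbrbbbrb · max L -163/256 · min R -81/128 → -325/512
11 of 11 · rbrbrbbbrbr · max L -163/256 · min R -325/512 → -651/1024

-651/1024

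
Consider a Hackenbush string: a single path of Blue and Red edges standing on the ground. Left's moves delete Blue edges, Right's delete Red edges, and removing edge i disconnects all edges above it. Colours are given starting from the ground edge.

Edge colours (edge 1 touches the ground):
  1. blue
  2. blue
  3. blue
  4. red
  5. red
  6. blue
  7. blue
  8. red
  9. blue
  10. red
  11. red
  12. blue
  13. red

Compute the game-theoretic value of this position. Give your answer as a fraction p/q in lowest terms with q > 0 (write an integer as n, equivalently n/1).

Recurse on prefixes of the 13-edge string blue blue blue red red blue blue red blue red red blue red:
value(b) = { 0 | — } -> 1
value(bb) = { 0; 1 | — } -> 2
value(bbb) = { 0; 1; 2 | — } -> 3
value(bbbr) = { 0; 1; 2 | 3 } -> 5/2
value(bbbrr) = { 0; 1; 2 | 5/2; 3 } -> 9/4
value(bbbrrb) = { 0; 1; 2; 9/4 | 5/2; 3 } -> 19/8
value(bbbrrbb) = { 0; 1; 2; 9/4; 19/8 | 5/2; 3 } -> 39/16
value(bbbrrbbr) = { 0; 1; 2; 9/4; 19/8 | 39/16; 5/2; 3 } -> 77/32
value(bbbrrbbrb) = { 0; 1; 2; 9/4; 19/8; 77/32 | 39/16; 5/2; 3 } -> 155/64
value(bbbrrbbrbr) = { 0; 1; 2; 9/4; 19/8; 77/32 | 155/64; 39/16; 5/2; 3 } -> 309/128
value(bbbrrbbrbrr) = { 0; 1; 2; 9/4; 19/8; 77/32 | 309/128; 155/64; 39/16; 5/2; 3 } -> 617/256
value(bbbrrbbrbrrb) = { 0; 1; 2; 9/4; 19/8; 77/32; 617/256 | 309/128; 155/64; 39/16; 5/2; 3 } -> 1235/512
value(bbbrrbbrbrrbr) = { 0; 1; 2; 9/4; 19/8; 77/32; 617/256 | 1235/512; 309/128; 155/64; 39/16; 5/2; 3 } -> 2469/1024

2469/1024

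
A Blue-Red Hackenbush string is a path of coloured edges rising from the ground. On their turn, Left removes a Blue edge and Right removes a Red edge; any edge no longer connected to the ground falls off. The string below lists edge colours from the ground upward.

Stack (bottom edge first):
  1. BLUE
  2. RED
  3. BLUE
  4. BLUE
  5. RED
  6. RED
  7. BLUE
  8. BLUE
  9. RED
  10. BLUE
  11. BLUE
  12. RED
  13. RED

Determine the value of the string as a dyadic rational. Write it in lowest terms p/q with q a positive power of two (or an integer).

3289/4096

edge 1 of 13 (BLUE): { 0 | — } -> 1
edge 2 of 13 (RED): { 0 | 1 } -> 1/2
edge 3 of 13 (BLUE): { 0 1/2 | 1 } -> 3/4
edge 4 of 13 (BLUE): { 0 1/2 3/4 | 1 } -> 7/8
edge 5 of 13 (RED): { 0 1/2 3/4 | 7/8 1 } -> 13/16
edge 6 of 13 (RED): { 0 1/2 3/4 | 13/16 7/8 1 } -> 25/32
edge 7 of 13 (BLUE): { 0 1/2 3/4 25/32 | 13/16 7/8 1 } -> 51/64
edge 8 of 13 (BLUE): { 0 1/2 3/4 25/32 51/64 | 13/16 7/8 1 } -> 103/128
edge 9 of 13 (RED): { 0 1/2 3/4 25/32 51/64 | 103/128 13/16 7/8 1 } -> 205/256
edge 10 of 13 (BLUE): { 0 1/2 3/4 25/32 51/64 205/256 | 103/128 13/16 7/8 1 } -> 411/512
edge 11 of 13 (BLUE): { 0 1/2 3/4 25/32 51/64 205/256 411/512 | 103/128 13/16 7/8 1 } -> 823/1024
edge 12 of 13 (RED): { 0 1/2 3/4 25/32 51/64 205/256 411/512 | 823/1024 103/128 13/16 7/8 1 } -> 1645/2048
edge 13 of 13 (RED): { 0 1/2 3/4 25/32 51/64 205/256 411/512 | 1645/2048 823/1024 103/128 13/16 7/8 1 } -> 3289/4096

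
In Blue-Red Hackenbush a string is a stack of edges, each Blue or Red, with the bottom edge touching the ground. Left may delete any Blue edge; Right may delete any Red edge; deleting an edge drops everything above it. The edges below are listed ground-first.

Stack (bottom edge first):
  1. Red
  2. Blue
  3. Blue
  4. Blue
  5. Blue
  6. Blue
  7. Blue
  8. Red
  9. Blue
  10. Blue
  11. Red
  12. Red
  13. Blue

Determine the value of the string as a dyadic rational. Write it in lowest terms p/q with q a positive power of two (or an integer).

-77/4096

val(R) = { none | 0 } ⇒ -1
val(RB) = { -1 | 0 } ⇒ -1/2
val(RBB) = { -1; -1/2 | 0 } ⇒ -1/4
val(RBBB) = { -1; -1/2; -1/4 | 0 } ⇒ -1/8
val(RBBBB) = { -1; -1/2; -1/4; -1/8 | 0 } ⇒ -1/16
val(RBBBBB) = { -1; -1/2; -1/4; -1/8; -1/16 | 0 } ⇒ -1/32
val(RBBBBBB) = { -1; -1/2; -1/4; -1/8; -1/16; -1/32 | 0 } ⇒ -1/64
val(RBBBBBBR) = { -1; -1/2; -1/4; -1/8; -1/16; -1/32 | -1/64; 0 } ⇒ -3/128
val(RBBBBBBRB) = { -1; -1/2; -1/4; -1/8; -1/16; -1/32; -3/128 | -1/64; 0 } ⇒ -5/256
val(RBBBBBBRBB) = { -1; -1/2; -1/4; -1/8; -1/16; -1/32; -3/128; -5/256 | -1/64; 0 } ⇒ -9/512
val(RBBBBBBRBBR) = { -1; -1/2; -1/4; -1/8; -1/16; -1/32; -3/128; -5/256 | -9/512; -1/64; 0 } ⇒ -19/1024
val(RBBBBBBRBBRR) = { -1; -1/2; -1/4; -1/8; -1/16; -1/32; -3/128; -5/256 | -19/1024; -9/512; -1/64; 0 } ⇒ -39/2048
val(RBBBBBBRBBRRB) = { -1; -1/2; -1/4; -1/8; -1/16; -1/32; -3/128; -5/256; -39/2048 | -19/1024; -9/512; -1/64; 0 } ⇒ -77/4096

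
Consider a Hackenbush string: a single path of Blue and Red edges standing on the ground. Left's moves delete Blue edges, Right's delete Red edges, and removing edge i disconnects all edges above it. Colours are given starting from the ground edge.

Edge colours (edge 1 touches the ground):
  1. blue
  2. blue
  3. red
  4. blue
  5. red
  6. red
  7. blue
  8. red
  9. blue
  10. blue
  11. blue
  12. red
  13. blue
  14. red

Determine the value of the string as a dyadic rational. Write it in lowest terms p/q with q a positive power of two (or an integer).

G(b) = { 0 | · } => 1
G(bb) = { 0; 1 | · } => 2
G(bbr) = { 0; 1 | 2 } => 3/2
G(bbrb) = { 0; 1; 3/2 | 2 } => 7/4
G(bbrbr) = { 0; 1; 3/2 | 7/4; 2 } => 13/8
G(bbrbrr) = { 0; 1; 3/2 | 13/8; 7/4; 2 } => 25/16
G(bbrbrrb) = { 0; 1; 3/2; 25/16 | 13/8; 7/4; 2 } => 51/32
G(bbrbrrbr) = { 0; 1; 3/2; 25/16 | 51/32; 13/8; 7/4; 2 } => 101/64
G(bbrbrrbrb) = { 0; 1; 3/2; 25/16; 101/64 | 51/32; 13/8; 7/4; 2 } => 203/128
G(bbrbrrbrbb) = { 0; 1; 3/2; 25/16; 101/64; 203/128 | 51/32; 13/8; 7/4; 2 } => 407/256
G(bbrbrrbrbbb) = { 0; 1; 3/2; 25/16; 101/64; 203/128; 407/256 | 51/32; 13/8; 7/4; 2 } => 815/512
G(bbrbrrbrbbbr) = { 0; 1; 3/2; 25/16; 101/64; 203/128; 407/256 | 815/512; 51/32; 13/8; 7/4; 2 } => 1629/1024
G(bbrbrrbrbbbrb) = { 0; 1; 3/2; 25/16; 101/64; 203/128; 407/256; 1629/1024 | 815/512; 51/32; 13/8; 7/4; 2 } => 3259/2048
G(bbrbrrbrbbbrbr) = { 0; 1; 3/2; 25/16; 101/64; 203/128; 407/256; 1629/1024 | 3259/2048; 815/512; 51/32; 13/8; 7/4; 2 } => 6517/4096

6517/4096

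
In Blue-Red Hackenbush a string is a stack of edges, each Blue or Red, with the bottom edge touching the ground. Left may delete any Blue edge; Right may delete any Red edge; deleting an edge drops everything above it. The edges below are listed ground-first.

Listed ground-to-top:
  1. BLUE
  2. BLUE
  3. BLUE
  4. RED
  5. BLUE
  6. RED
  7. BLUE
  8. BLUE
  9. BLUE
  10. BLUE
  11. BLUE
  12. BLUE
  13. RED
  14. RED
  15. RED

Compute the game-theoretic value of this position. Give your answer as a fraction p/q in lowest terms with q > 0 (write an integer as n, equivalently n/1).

11249/4096

edge 1 of 15 (BLUE): { 0 |  } -> 1
edge 2 of 15 (BLUE): { 0, 1 |  } -> 2
edge 3 of 15 (BLUE): { 0, 1, 2 |  } -> 3
edge 4 of 15 (RED): { 0, 1, 2 | 3 } -> 5/2
edge 5 of 15 (BLUE): { 0, 1, 2, 5/2 | 3 } -> 11/4
edge 6 of 15 (RED): { 0, 1, 2, 5/2 | 11/4, 3 } -> 21/8
edge 7 of 15 (BLUE): { 0, 1, 2, 5/2, 21/8 | 11/4, 3 } -> 43/16
edge 8 of 15 (BLUE): { 0, 1, 2, 5/2, 21/8, 43/16 | 11/4, 3 } -> 87/32
edge 9 of 15 (BLUE): { 0, 1, 2, 5/2, 21/8, 43/16, 87/32 | 11/4, 3 } -> 175/64
edge 10 of 15 (BLUE): { 0, 1, 2, 5/2, 21/8, 43/16, 87/32, 175/64 | 11/4, 3 } -> 351/128
edge 11 of 15 (BLUE): { 0, 1, 2, 5/2, 21/8, 43/16, 87/32, 175/64, 351/128 | 11/4, 3 } -> 703/256
edge 12 of 15 (BLUE): { 0, 1, 2, 5/2, 21/8, 43/16, 87/32, 175/64, 351/128, 703/256 | 11/4, 3 } -> 1407/512
edge 13 of 15 (RED): { 0, 1, 2, 5/2, 21/8, 43/16, 87/32, 175/64, 351/128, 703/256 | 1407/512, 11/4, 3 } -> 2813/1024
edge 14 of 15 (RED): { 0, 1, 2, 5/2, 21/8, 43/16, 87/32, 175/64, 351/128, 703/256 | 2813/1024, 1407/512, 11/4, 3 } -> 5625/2048
edge 15 of 15 (RED): { 0, 1, 2, 5/2, 21/8, 43/16, 87/32, 175/64, 351/128, 703/256 | 5625/2048, 2813/1024, 1407/512, 11/4, 3 } -> 11249/4096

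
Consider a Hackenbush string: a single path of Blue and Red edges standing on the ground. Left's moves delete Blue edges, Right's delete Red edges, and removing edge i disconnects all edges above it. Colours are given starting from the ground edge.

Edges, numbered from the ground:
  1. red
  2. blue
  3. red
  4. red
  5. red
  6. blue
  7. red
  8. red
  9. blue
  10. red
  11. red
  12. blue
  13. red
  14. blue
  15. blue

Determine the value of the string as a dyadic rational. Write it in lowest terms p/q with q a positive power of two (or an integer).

-15209/16384

Prefix values for red blue red red red blue red red blue red red blue red blue blue via {L|R} + simplicity:
edge 1 of 15 (red): { (no moves) | 0 } — -1
edge 2 of 15 (blue): { -1 | 0 } — -1/2
edge 3 of 15 (red): { -1 | -1/2,0 } — -3/4
edge 4 of 15 (red): { -1 | -3/4,-1/2,0 } — -7/8
edge 5 of 15 (red): { -1 | -7/8,-3/4,-1/2,0 } — -15/16
edge 6 of 15 (blue): { -1,-15/16 | -7/8,-3/4,-1/2,0 } — -29/32
edge 7 of 15 (red): { -1,-15/16 | -29/32,-7/8,-3/4,-1/2,0 } — -59/64
edge 8 of 15 (red): { -1,-15/16 | -59/64,-29/32,-7/8,-3/4,-1/2,0 } — -119/128
edge 9 of 15 (blue): { -1,-15/16,-119/128 | -59/64,-29/32,-7/8,-3/4,-1/2,0 } — -237/256
edge 10 of 15 (red): { -1,-15/16,-119/128 | -237/256,-59/64,-29/32,-7/8,-3/4,-1/2,0 } — -475/512
edge 11 of 15 (red): { -1,-15/16,-119/128 | -475/512,-237/256,-59/64,-29/32,-7/8,-3/4,-1/2,0 } — -951/1024
edge 12 of 15 (blue): { -1,-15/16,-119/128,-951/1024 | -475/512,-237/256,-59/64,-29/32,-7/8,-3/4,-1/2,0 } — -1901/2048
edge 13 of 15 (red): { -1,-15/16,-119/128,-951/1024 | -1901/2048,-475/512,-237/256,-59/64,-29/32,-7/8,-3/4,-1/2,0 } — -3803/4096
edge 14 of 15 (blue): { -1,-15/16,-119/128,-951/1024,-3803/4096 | -1901/2048,-475/512,-237/256,-59/64,-29/32,-7/8,-3/4,-1/2,0 } — -7605/8192
edge 15 of 15 (blue): { -1,-15/16,-119/128,-951/1024,-3803/4096,-7605/8192 | -1901/2048,-475/512,-237/256,-59/64,-29/32,-7/8,-3/4,-1/2,0 } — -15209/16384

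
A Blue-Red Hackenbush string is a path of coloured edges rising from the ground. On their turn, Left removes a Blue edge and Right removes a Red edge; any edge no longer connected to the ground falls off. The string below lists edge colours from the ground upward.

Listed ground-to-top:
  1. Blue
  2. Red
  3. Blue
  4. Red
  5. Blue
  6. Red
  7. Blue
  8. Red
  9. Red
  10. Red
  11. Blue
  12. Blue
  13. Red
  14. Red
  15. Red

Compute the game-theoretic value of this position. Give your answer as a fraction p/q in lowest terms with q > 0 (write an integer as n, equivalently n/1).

10801/16384

Prefix values for Blue Red Blue Red Blue Red Blue Red Red Red Blue Blue Red Red Red via {L|R} + simplicity:
1 of 15 · B · max L 0 · min R +∞ ⇒ 1
2 of 15 · BR · max L 0 · min R 1 ⇒ 1/2
3 of 15 · BRB · max L 1/2 · min R 1 ⇒ 3/4
4 of 15 · BRBR · max L 1/2 · min R 3/4 ⇒ 5/8
5 of 15 · BRBRB · max L 5/8 · min R 3/4 ⇒ 11/16
6 of 15 · BRBRBR · max L 5/8 · min R 11/16 ⇒ 21/32
7 of 15 · BRBRBRB · max L 21/32 · min R 11/16 ⇒ 43/64
8 of 15 · BRBRBRBR · max L 21/32 · min R 43/64 ⇒ 85/128
9 of 15 · BRBRBRBRR · max L 21/32 · min R 85/128 ⇒ 169/256
10 of 15 · BRBRBRBRRR · max L 21/32 · min R 169/256 ⇒ 337/512
11 of 15 · BRBRBRBRRRB · max L 337/512 · min R 169/256 ⇒ 675/1024
12 of 15 · BRBRBRBRRRBB · max L 675/1024 · min R 169/256 ⇒ 1351/2048
13 of 15 · BRBRBRBRRRBBR · max L 675/1024 · min R 1351/2048 ⇒ 2701/4096
14 of 15 · BRBRBRBRRRBBRR · max L 675/1024 · min R 2701/4096 ⇒ 5401/8192
15 of 15 · BRBRBRBRRRBBRRR · max L 675/1024 · min R 5401/8192 ⇒ 10801/16384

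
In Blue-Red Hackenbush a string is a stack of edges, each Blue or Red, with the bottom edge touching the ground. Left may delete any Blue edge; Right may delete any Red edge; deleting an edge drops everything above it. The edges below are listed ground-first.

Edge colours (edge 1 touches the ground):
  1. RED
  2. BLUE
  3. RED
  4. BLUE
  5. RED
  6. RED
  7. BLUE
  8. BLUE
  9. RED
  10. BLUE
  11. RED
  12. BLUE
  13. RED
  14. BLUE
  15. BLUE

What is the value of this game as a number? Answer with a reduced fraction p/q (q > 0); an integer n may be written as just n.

Build value(s[:k]) for k = 1..15, string s = RED BLUE RED BLUE RED RED BLUE BLUE RED BLUE RED BLUE RED BLUE BLUE.
edge 1 of 15 (RED): { none | 0 } -> -1
edge 2 of 15 (BLUE): { -1 | 0 } -> -1/2
edge 3 of 15 (RED): { -1 | -1/2, 0 } -> -3/4
edge 4 of 15 (BLUE): { -1, -3/4 | -1/2, 0 } -> -5/8
edge 5 of 15 (RED): { -1, -3/4 | -5/8, -1/2, 0 } -> -11/16
edge 6 of 15 (RED): { -1, -3/4 | -11/16, -5/8, -1/2, 0 } -> -23/32
edge 7 of 15 (BLUE): { -1, -3/4, -23/32 | -11/16, -5/8, -1/2, 0 } -> -45/64
edge 8 of 15 (BLUE): { -1, -3/4, -23/32, -45/64 | -11/16, -5/8, -1/2, 0 } -> -89/128
edge 9 of 15 (RED): { -1, -3/4, -23/32, -45/64 | -89/128, -11/16, -5/8, -1/2, 0 } -> -179/256
edge 10 of 15 (BLUE): { -1, -3/4, -23/32, -45/64, -179/256 | -89/128, -11/16, -5/8, -1/2, 0 } -> -357/512
edge 11 of 15 (RED): { -1, -3/4, -23/32, -45/64, -179/256 | -357/512, -89/128, -11/16, -5/8, -1/2, 0 } -> -715/1024
edge 12 of 15 (BLUE): { -1, -3/4, -23/32, -45/64, -179/256, -715/1024 | -357/512, -89/128, -11/16, -5/8, -1/2, 0 } -> -1429/2048
edge 13 of 15 (RED): { -1, -3/4, -23/32, -45/64, -179/256, -715/1024 | -1429/2048, -357/512, -89/128, -11/16, -5/8, -1/2, 0 } -> -2859/4096
edge 14 of 15 (BLUE): { -1, -3/4, -23/32, -45/64, -179/256, -715/1024, -2859/4096 | -1429/2048, -357/512, -89/128, -11/16, -5/8, -1/2, 0 } -> -5717/8192
edge 15 of 15 (BLUE): { -1, -3/4, -23/32, -45/64, -179/256, -715/1024, -2859/4096, -5717/8192 | -1429/2048, -357/512, -89/128, -11/16, -5/8, -1/2, 0 } -> -11433/16384

-11433/16384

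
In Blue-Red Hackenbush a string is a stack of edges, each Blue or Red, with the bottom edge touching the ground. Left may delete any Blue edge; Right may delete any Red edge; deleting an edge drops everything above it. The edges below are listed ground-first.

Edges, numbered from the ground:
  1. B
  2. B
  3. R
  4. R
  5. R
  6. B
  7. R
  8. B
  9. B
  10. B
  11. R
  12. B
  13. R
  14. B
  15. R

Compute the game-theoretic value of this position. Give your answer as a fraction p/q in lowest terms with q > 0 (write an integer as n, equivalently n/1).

Build G(s[:k]) for k = 1..15, string s = B B R R R B R B B B R B R B R.
step 1: add B to get B; options L={ 0 } R={  } so 1
step 2: add B to get BB; options L={ 0; 1 } R={  } so 2
step 3: add R to get BBR; options L={ 0; 1 } R={ 2 } so 3/2
step 4: add R to get BBRR; options L={ 0; 1 } R={ 3/2; 2 } so 5/4
step 5: add R to get BBRRR; options L={ 0; 1 } R={ 5/4; 3/2; 2 } so 9/8
step 6: add B to get BBRRRB; options L={ 0; 1; 9/8 } R={ 5/4; 3/2; 2 } so 19/16
step 7: add R to get BBRRRBR; options L={ 0; 1; 9/8 } R={ 19/16; 5/4; 3/2; 2 } so 37/32
step 8: add B to get BBRRRBRB; options L={ 0; 1; 9/8; 37/32 } R={ 19/16; 5/4; 3/2; 2 } so 75/64
step 9: add B to get BBRRRBRBB; options L={ 0; 1; 9/8; 37/32; 75/64 } R={ 19/16; 5/4; 3/2; 2 } so 151/128
step 10: add B to get BBRRRBRBBB; options L={ 0; 1; 9/8; 37/32; 75/64; 151/128 } R={ 19/16; 5/4; 3/2; 2 } so 303/256
step 11: add R to get BBRRRBRBBBR; options L={ 0; 1; 9/8; 37/32; 75/64; 151/128 } R={ 303/256; 19/16; 5/4; 3/2; 2 } so 605/512
step 12: add B to get BBRRRBRBBBRB; options L={ 0; 1; 9/8; 37/32; 75/64; 151/128; 605/512 } R={ 303/256; 19/16; 5/4; 3/2; 2 } so 1211/1024
step 13: add R to get BBRRRBRBBBRBR; options L={ 0; 1; 9/8; 37/32; 75/64; 151/128; 605/512 } R={ 1211/1024; 303/256; 19/16; 5/4; 3/2; 2 } so 2421/2048
step 14: add B to get BBRRRBRBBBRBRB; options L={ 0; 1; 9/8; 37/32; 75/64; 151/128; 605/512; 2421/2048 } R={ 1211/1024; 303/256; 19/16; 5/4; 3/2; 2 } so 4843/4096
step 15: add R to get BBRRRBRBBBRBRBR; options L={ 0; 1; 9/8; 37/32; 75/64; 151/128; 605/512; 2421/2048 } R={ 4843/4096; 1211/1024; 303/256; 19/16; 5/4; 3/2; 2 } so 9685/8192

9685/8192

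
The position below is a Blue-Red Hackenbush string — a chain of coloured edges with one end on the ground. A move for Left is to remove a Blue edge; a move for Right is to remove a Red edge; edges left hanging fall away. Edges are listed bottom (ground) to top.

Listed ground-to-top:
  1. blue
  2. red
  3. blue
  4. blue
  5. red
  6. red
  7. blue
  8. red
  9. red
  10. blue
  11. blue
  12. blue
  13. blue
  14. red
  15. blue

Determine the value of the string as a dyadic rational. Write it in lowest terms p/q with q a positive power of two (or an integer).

12923/16384

g_1 [b]  L=[0]  R=[none]  = 1
g_2 [br]  L=[0]  R=[1]  = 1/2
g_3 [brb]  L=[0, 1/2]  R=[1]  = 3/4
g_4 [brbb]  L=[0, 1/2, 3/4]  R=[1]  = 7/8
g_5 [brbbr]  L=[0, 1/2, 3/4]  R=[7/8, 1]  = 13/16
g_6 [brbbrr]  L=[0, 1/2, 3/4]  R=[13/16, 7/8, 1]  = 25/32
g_7 [brbbrrb]  L=[0, 1/2, 3/4, 25/32]  R=[13/16, 7/8, 1]  = 51/64
g_8 [brbbrrbr]  L=[0, 1/2, 3/4, 25/32]  R=[51/64, 13/16, 7/8, 1]  = 101/128
g_9 [brbbrrbrr]  L=[0, 1/2, 3/4, 25/32]  R=[101/128, 51/64, 13/16, 7/8, 1]  = 201/256
g_10 [brbbrrbrrb]  L=[0, 1/2, 3/4, 25/32, 201/256]  R=[101/128, 51/64, 13/16, 7/8, 1]  = 403/512
g_11 [brbbrrbrrbb]  L=[0, 1/2, 3/4, 25/32, 201/256, 403/512]  R=[101/128, 51/64, 13/16, 7/8, 1]  = 807/1024
g_12 [brbbrrbrrbbb]  L=[0, 1/2, 3/4, 25/32, 201/256, 403/512, 807/1024]  R=[101/128, 51/64, 13/16, 7/8, 1]  = 1615/2048
g_13 [brbbrrbrrbbbb]  L=[0, 1/2, 3/4, 25/32, 201/256, 403/512, 807/1024, 1615/2048]  R=[101/128, 51/64, 13/16, 7/8, 1]  = 3231/4096
g_14 [brbbrrbrrbbbbr]  L=[0, 1/2, 3/4, 25/32, 201/256, 403/512, 807/1024, 1615/2048]  R=[3231/4096, 101/128, 51/64, 13/16, 7/8, 1]  = 6461/8192
g_15 [brbbrrbrrbbbbrb]  L=[0, 1/2, 3/4, 25/32, 201/256, 403/512, 807/1024, 1615/2048, 6461/8192]  R=[3231/4096, 101/128, 51/64, 13/16, 7/8, 1]  = 12923/16384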